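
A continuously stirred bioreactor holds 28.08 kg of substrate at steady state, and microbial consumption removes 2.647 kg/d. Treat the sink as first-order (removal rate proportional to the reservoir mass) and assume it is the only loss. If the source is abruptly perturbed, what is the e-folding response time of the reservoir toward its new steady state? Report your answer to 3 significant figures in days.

10.6 d

For a linear reservoir the response time equals the residence time τ = M/F.
τ = 28.08 / 2.647 = 10.61 d.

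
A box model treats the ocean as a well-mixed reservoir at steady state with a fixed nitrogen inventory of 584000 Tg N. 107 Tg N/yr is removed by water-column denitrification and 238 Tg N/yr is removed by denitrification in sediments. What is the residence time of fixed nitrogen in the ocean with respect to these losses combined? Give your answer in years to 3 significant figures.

1690 yr

Total removal = 107.0 + 238.0 = 345.00 Tg N/yr.
τ = M / ΣF_out = 584000 / 345.00 = 1693 yr.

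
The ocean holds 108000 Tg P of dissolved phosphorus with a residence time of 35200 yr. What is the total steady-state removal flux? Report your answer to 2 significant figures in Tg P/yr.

F = M / τ = 108000 / 35200 = 3.068 Tg P/yr.

3.1 Tg P/yr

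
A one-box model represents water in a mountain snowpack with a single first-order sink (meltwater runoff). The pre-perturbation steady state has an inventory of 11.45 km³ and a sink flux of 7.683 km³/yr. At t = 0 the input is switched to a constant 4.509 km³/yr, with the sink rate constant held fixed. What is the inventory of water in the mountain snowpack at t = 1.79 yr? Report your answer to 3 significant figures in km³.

8.14 km³

τ = M₀/F₀ = 11.45/7.683 = 1.490 yr; rate constant k = 1/τ.
New steady state M_∞ = F₁/k = F₁·τ = 4.509 × 1.490 = 6.7198 km³.
M(t) = M_∞ + (M₀ − M_∞)·e^(−t/τ); t/τ = 1.79/1.490 = 1.201, so e^(−t/τ) = 0.3009.
M(t) = 6.7198 + 4.730 × 0.3009 = 8.1429 km³.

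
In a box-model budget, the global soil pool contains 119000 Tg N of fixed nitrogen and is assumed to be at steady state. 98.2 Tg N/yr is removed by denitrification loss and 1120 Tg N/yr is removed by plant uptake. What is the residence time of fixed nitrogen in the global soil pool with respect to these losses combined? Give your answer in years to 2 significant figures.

98 yr

Total removal = 98.20 + 1120 = 1218.2 Tg N/yr.
τ = M / ΣF_out = 119000 / 1218.2 = 97.69 yr.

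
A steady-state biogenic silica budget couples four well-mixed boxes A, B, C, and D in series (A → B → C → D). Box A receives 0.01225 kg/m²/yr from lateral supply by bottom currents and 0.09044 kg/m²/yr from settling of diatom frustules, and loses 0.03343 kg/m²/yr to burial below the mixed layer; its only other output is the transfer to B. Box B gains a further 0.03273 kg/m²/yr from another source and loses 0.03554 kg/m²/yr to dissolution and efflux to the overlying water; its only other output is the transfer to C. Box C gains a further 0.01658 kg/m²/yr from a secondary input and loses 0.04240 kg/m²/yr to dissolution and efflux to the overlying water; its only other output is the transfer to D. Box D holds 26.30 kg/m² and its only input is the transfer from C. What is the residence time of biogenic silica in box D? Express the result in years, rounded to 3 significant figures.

647 yr

Box A: F(A→B) = (0.01225 + 0.09044) − 0.03343 = 0.069260 kg/m²/yr.
Box B: F(B→C) = (0.069260 + 0.03273) − 0.03554 = 0.066450 kg/m²/yr.
Box C: F(C→D) = (0.066450 + 0.01658) − 0.04240 = 0.040630 kg/m²/yr.
Box D throughput = its input = 0.040630 kg/m²/yr; τ = 26.30 / 0.040630 = 647.3 yr.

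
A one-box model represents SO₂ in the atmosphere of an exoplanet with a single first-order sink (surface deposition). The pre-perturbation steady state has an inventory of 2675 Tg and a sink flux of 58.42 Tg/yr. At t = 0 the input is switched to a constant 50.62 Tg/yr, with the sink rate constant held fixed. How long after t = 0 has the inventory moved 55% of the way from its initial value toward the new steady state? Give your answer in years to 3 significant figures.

τ = M₀/F₀ = 2675/58.42 = 45.79 yr.
The remaining gap fraction is e^(−t/τ); 55% covered ⇒ e^(−t/τ) = 0.450.
t = −τ ln(0.450) = 45.79 × 0.7985 = 36.56 yr.

36.6 yr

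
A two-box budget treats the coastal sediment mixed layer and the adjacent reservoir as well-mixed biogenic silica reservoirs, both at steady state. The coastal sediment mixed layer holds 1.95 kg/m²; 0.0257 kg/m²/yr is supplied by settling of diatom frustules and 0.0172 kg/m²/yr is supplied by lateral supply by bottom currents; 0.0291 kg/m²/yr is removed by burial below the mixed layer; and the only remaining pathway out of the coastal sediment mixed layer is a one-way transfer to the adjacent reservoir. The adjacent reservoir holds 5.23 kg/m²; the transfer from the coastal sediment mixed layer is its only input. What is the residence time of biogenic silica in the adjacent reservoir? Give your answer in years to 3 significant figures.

Balance the coastal sediment mixed layer: ΣF_in = 0.0257 + 0.0172 = 0.042900 kg/m²/yr.
Transfer to the adjacent reservoir = ΣF_in − (0.0291) = 0.013800 kg/m²/yr.
At steady state the output of the adjacent reservoir equals its input, 0.013800 kg/m²/yr.
τ = M / F = 5.23 / 0.013800 = 379.0 yr.

379 yr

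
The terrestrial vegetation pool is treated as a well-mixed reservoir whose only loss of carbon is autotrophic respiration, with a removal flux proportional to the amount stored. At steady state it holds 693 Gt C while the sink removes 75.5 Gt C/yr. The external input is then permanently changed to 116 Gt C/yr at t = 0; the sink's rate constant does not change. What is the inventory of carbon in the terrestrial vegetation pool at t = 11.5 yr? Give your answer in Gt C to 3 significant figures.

959 Gt C

The sink rate constant is k = F₀/M₀ = 75.5/693 = 0.1089 yr⁻¹.
Solving dM/dt = F₁ − kM with M(0) = M₀ gives M(t) = F₁/k + (M₀ − F₁/k)·e^(−kt).
F₁/k = 116/0.1089 = 1064.7 Gt C; kt = 0.1089 × 11.5 = 1.253, e^(−kt) = 0.2857.
M(11.5) = 1064.7 + (693 − 1064.7) × 0.2857 = 1064.7 − 106.2 = 958.54 Gt C.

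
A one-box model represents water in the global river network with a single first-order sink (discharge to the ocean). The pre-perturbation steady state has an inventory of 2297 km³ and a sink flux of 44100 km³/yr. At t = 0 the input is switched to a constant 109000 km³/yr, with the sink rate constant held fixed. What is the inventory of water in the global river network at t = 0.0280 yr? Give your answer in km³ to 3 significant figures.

3700 km³

Residence time τ = M₀/F₀ = 0.05209 yr. The eventual steady state is M_∞ = M₀·(F₁/F₀) = 2297 × 109000/44100 = 5677.4 km³.
The anomaly ΔM(t) = M(t) − M_∞ decays as ΔM₀·e^(−t/τ) with ΔM₀ = 2297 − 5677.4 = −3380 km³.
At t = 0.0280 yr, e^(−t/τ) = e^(−0.5376) = 0.5842, so ΔM = −1975 km³ and M = 5677.4 − 1975 = 3702.7 km³.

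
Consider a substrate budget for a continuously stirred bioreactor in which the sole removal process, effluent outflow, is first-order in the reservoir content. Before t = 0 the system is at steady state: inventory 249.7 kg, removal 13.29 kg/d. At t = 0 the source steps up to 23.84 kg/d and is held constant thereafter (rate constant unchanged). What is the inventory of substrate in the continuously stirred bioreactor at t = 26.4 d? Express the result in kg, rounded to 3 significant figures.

399 kg

The sink rate constant is k = F₀/M₀ = 13.29/249.7 = 0.05322 d⁻¹.
Solving dM/dt = F₁ − kM with M(0) = M₀ gives M(t) = F₁/k + (M₀ − F₁/k)·e^(−kt).
F₁/k = 23.84/0.05322 = 447.92 kg; kt = 0.05322 × 26.4 = 1.405, e^(−kt) = 0.2453.
M(26.4) = 447.92 + (249.7 − 447.92) × 0.2453 = 447.92 − 48.63 = 399.29 kg.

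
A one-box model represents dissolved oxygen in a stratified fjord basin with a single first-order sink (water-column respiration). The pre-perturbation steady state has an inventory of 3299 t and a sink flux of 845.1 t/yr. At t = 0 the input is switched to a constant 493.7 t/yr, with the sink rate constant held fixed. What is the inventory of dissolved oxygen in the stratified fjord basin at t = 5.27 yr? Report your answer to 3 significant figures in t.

2280 t

The sink rate constant is k = F₀/M₀ = 845.1/3299 = 0.2562 yr⁻¹.
Solving dM/dt = F₁ − kM with M(0) = M₀ gives M(t) = F₁/k + (M₀ − F₁/k)·e^(−kt).
F₁/k = 493.7/0.2562 = 1927.2 t; kt = 0.2562 × 5.27 = 1.350, e^(−kt) = 0.2592.
M(5.27) = 1927.2 + (3299 − 1927.2) × 0.2592 = 1927.2 + 355.6 = 2282.9 t.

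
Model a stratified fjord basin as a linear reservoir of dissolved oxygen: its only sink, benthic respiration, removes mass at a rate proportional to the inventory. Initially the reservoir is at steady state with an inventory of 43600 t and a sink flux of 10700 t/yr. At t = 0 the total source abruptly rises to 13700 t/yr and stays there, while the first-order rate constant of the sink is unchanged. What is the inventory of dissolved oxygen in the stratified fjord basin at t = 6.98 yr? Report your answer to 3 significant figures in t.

Residence time τ = M₀/F₀ = 4.075 yr. The eventual steady state is M_∞ = M₀·(F₁/F₀) = 43600 × 13700/10700 = 55824 t.
The anomaly ΔM(t) = M(t) − M_∞ decays as ΔM₀·e^(−t/τ) with ΔM₀ = 43600 − 55824 = −12220 t.
At t = 6.98 yr, e^(−t/τ) = e^(−1.713) = 0.1803, so ΔM = −2204 t and M = 55824 − 2204 = 53620 t.

53600 t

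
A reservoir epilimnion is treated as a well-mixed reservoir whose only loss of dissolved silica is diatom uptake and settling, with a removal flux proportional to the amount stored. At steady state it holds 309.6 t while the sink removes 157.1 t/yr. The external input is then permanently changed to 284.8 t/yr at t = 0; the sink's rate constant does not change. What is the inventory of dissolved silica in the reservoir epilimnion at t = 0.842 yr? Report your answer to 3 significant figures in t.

Residence time τ = M₀/F₀ = 1.971 yr. The eventual steady state is M_∞ = M₀·(F₁/F₀) = 309.6 × 284.8/157.1 = 561.26 t.
The anomaly ΔM(t) = M(t) − M_∞ decays as ΔM₀·e^(−t/τ) with ΔM₀ = 309.6 − 561.26 = −251.7 t.
At t = 0.842 yr, e^(−t/τ) = e^(−0.4273) = 0.6523, so ΔM = −164.2 t and M = 561.26 − 164.2 = 397.10 t.

397 t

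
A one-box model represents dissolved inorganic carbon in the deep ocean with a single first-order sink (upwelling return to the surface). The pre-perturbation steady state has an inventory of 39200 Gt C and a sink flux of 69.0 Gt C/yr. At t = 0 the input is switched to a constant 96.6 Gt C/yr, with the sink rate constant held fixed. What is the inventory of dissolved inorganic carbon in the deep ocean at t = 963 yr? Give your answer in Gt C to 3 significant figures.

52000 Gt C

Residence time τ = M₀/F₀ = 568.1 yr. The eventual steady state is M_∞ = M₀·(F₁/F₀) = 39200 × 96.6/69.0 = 54880 Gt C.
The anomaly ΔM(t) = M(t) − M_∞ decays as ΔM₀·e^(−t/τ) with ΔM₀ = 39200 − 54880 = −15680 Gt C.
At t = 963 yr, e^(−t/τ) = e^(−1.695) = 0.1836, so ΔM = −2879 Gt C and M = 54880 − 2879 = 52001 Gt C.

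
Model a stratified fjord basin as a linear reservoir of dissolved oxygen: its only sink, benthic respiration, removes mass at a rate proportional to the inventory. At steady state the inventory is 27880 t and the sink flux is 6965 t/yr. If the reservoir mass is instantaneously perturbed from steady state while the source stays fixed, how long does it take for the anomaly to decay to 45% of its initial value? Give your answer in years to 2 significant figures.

For a linear reservoir the anomaly decays as exp(−t/τ) with τ = M/F = 27880/6965 = 4.003 yr.
exp(−t/τ) = 0.45 ⇒ t = −τ ln(0.45) = 4.003 × 0.7985 = 3.196 yr.

3.2 yr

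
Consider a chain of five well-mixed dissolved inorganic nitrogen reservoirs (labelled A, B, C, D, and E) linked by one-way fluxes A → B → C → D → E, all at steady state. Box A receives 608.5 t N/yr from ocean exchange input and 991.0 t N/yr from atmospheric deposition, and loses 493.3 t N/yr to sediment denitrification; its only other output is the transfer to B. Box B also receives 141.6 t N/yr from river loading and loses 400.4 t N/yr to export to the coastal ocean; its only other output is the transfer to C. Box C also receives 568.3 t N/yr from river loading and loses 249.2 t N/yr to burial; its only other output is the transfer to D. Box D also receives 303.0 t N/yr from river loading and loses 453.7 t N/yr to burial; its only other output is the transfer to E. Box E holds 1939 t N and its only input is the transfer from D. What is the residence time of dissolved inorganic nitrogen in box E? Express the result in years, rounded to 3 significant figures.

1.91 yr

Box A: F(A→B) = (608.5 + 991.0) − 493.3 = 1106.2 t N/yr.
Box B: F(B→C) = (1106.2 + 141.6) − 400.4 = 847.40 t N/yr.
Box C: F(C→D) = (847.40 + 568.3) − 249.2 = 1166.5 t N/yr.
Box D: F(D→E) = (1166.5 + 303.0) − 453.7 = 1015.8 t N/yr.
Box E throughput = its input = 1015.8 t N/yr; τ = 1939 / 1015.8 = 1.909 yr.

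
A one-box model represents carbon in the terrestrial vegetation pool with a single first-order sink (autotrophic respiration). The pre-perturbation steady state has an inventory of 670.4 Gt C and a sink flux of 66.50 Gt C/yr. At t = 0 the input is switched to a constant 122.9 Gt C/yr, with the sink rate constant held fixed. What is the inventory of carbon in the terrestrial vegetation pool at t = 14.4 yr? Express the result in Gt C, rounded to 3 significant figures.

τ = M₀/F₀ = 670.4/66.50 = 10.08 yr; rate constant k = 1/τ.
New steady state M_∞ = F₁/k = F₁·τ = 122.9 × 10.08 = 1239.0 Gt C.
M(t) = M_∞ + (M₀ − M_∞)·e^(−t/τ); t/τ = 14.4/10.08 = 1.428, so e^(−t/τ) = 0.2397.
M(t) = 1239.0 − 568.6 × 0.2397 = 1102.7 Gt C.

1100 Gt C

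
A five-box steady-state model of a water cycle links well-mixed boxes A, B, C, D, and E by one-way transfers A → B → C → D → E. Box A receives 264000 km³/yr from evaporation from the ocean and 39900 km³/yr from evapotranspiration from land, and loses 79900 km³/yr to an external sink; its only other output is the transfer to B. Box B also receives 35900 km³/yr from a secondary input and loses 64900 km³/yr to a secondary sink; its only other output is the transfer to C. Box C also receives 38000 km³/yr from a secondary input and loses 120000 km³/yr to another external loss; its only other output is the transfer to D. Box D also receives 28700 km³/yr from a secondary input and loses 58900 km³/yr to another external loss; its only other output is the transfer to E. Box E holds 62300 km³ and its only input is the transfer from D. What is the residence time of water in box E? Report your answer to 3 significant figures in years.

Box A: F(A→B) = (264000 + 39900) − 79900 = 224000 km³/yr.
Box B: F(B→C) = (224000 + 35900) − 64900 = 195000 km³/yr.
Box C: F(C→D) = (195000 + 38000) − 120000 = 113000 km³/yr.
Box D: F(D→E) = (113000 + 28700) − 58900 = 82800 km³/yr.
Box E throughput = its input = 82800 km³/yr; τ = 62300 / 82800 = 0.7524 yr.

0.752 yr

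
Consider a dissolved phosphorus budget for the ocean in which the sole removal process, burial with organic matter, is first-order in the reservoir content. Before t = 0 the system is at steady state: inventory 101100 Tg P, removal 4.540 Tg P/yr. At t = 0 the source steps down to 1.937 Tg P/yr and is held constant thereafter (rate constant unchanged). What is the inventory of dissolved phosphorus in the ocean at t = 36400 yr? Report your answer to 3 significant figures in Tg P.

Residence time τ = M₀/F₀ = 22270 yr. The eventual steady state is M_∞ = M₀·(F₁/F₀) = 101100 × 1.937/4.540 = 43135 Tg P.
The anomaly ΔM(t) = M(t) − M_∞ decays as ΔM₀·e^(−t/τ) with ΔM₀ = 101100 − 43135 = 57970 Tg P.
At t = 36400 yr, e^(−t/τ) = e^(−1.635) = 0.1950, so ΔM = 11310 Tg P and M = 43135 + 11310 = 54440 Tg P.

54400 Tg P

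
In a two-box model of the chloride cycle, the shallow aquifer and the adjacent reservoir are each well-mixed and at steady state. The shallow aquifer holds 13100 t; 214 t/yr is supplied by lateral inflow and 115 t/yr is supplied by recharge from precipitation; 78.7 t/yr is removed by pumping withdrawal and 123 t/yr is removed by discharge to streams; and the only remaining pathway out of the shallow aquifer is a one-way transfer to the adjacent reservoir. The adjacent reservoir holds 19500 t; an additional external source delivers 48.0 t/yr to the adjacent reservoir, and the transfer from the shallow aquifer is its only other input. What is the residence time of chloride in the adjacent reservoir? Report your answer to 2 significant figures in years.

110 yr

Balance the shallow aquifer: ΣF_in = 214 + 115 = 329.00 t/yr.
Transfer to the adjacent reservoir = ΣF_in − (78.7 + 123) = 127.30 t/yr.
Total input to the adjacent reservoir = 127.30 + 48.0 = 175.30 t/yr; at steady state this equals its total output.
τ = M / F = 19500 / 175.30 = 111.2 yr.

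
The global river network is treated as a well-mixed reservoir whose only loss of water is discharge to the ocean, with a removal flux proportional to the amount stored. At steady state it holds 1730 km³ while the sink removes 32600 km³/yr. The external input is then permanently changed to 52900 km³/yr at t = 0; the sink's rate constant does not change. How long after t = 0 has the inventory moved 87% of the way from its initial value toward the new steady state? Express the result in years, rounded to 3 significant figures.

τ = M₀/F₀ = 1730/32600 = 0.05307 yr.
The remaining gap fraction is e^(−t/τ); 87% covered ⇒ e^(−t/τ) = 0.130.
t = −τ ln(0.130) = 0.05307 × 2.040 = 0.1083 yr.

0.108 yr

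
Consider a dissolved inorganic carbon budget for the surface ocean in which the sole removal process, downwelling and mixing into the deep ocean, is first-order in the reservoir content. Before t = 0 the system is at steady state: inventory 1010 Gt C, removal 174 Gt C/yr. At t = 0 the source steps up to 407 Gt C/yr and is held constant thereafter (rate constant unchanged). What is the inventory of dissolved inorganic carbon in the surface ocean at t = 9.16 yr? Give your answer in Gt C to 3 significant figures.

τ = M₀/F₀ = 1010/174 = 5.805 yr; rate constant k = 1/τ.
New steady state M_∞ = F₁/k = F₁·τ = 407 × 5.805 = 2362.5 Gt C.
M(t) = M_∞ + (M₀ − M_∞)·e^(−t/τ); t/τ = 9.16/5.805 = 1.578, so e^(−t/τ) = 0.2064.
M(t) = 2362.5 − 1352 × 0.2064 = 2083.4 Gt C.

2080 Gt C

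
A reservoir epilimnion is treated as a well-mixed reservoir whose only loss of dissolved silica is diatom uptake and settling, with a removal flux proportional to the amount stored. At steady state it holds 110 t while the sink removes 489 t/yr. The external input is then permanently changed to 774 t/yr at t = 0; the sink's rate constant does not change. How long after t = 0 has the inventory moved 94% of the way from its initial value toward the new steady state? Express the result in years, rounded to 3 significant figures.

τ = M₀/F₀ = 110/489 = 0.2249 yr.
The remaining gap fraction is e^(−t/τ); 94% covered ⇒ e^(−t/τ) = 0.0600.
t = −τ ln(0.0600) = 0.2249 × 2.813 = 0.6329 yr.

0.633 yr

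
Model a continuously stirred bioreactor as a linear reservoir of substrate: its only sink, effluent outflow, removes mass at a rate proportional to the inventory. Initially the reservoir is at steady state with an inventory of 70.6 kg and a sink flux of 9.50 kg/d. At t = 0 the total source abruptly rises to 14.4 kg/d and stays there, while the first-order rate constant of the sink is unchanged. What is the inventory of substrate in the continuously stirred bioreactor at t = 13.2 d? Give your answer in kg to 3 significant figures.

101 kg

The sink rate constant is k = F₀/M₀ = 9.50/70.6 = 0.1346 d⁻¹.
Solving dM/dt = F₁ − kM with M(0) = M₀ gives M(t) = F₁/k + (M₀ − F₁/k)·e^(−kt).
F₁/k = 14.4/0.1346 = 107.01 kg; kt = 0.1346 × 13.2 = 1.776, e^(−kt) = 0.1693.
M(13.2) = 107.01 + (70.6 − 107.01) × 0.1693 = 107.01 − 6.164 = 100.85 kg.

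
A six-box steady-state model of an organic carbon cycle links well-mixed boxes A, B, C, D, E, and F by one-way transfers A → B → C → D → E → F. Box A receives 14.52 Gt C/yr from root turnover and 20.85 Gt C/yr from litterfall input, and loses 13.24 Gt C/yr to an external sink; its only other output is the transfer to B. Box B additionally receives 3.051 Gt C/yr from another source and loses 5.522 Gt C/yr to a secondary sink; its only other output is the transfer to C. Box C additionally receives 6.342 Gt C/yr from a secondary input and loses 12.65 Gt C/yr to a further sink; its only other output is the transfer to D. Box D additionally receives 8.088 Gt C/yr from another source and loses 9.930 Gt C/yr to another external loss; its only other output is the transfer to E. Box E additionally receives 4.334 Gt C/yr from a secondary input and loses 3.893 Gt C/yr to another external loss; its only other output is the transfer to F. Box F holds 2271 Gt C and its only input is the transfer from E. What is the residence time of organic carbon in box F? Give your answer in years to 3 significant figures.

Box A: F(A→B) = (14.52 + 20.85) − 13.24 = 22.130 Gt C/yr.
Box B: F(B→C) = (22.130 + 3.051) − 5.522 = 19.659 Gt C/yr.
Box C: F(C→D) = (19.659 + 6.342) − 12.65 = 13.351 Gt C/yr.
Box D: F(D→E) = (13.351 + 8.088) − 9.930 = 11.509 Gt C/yr.
Box E: F(E→F) = (11.509 + 4.334) − 3.893 = 11.950 Gt C/yr.
Box F throughput = its input = 11.950 Gt C/yr; τ = 2271 / 11.950 = 190.0 yr.

190 yr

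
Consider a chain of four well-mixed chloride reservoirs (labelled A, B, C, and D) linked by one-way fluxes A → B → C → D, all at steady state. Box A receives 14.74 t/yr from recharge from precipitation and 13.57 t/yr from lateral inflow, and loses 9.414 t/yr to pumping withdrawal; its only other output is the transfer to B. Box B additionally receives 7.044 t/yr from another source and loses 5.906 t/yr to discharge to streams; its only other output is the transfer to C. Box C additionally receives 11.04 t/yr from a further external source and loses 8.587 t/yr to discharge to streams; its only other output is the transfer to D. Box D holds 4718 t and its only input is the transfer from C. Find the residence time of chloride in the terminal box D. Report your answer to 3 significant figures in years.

Box A: F(A→B) = (14.74 + 13.57) − 9.414 = 18.896 t/yr.
Box B: F(B→C) = (18.896 + 7.044) − 5.906 = 20.034 t/yr.
Box C: F(C→D) = (20.034 + 11.04) − 8.587 = 22.487 t/yr.
Box D throughput = its input = 22.487 t/yr; τ = 4718 / 22.487 = 209.8 yr.

210 yr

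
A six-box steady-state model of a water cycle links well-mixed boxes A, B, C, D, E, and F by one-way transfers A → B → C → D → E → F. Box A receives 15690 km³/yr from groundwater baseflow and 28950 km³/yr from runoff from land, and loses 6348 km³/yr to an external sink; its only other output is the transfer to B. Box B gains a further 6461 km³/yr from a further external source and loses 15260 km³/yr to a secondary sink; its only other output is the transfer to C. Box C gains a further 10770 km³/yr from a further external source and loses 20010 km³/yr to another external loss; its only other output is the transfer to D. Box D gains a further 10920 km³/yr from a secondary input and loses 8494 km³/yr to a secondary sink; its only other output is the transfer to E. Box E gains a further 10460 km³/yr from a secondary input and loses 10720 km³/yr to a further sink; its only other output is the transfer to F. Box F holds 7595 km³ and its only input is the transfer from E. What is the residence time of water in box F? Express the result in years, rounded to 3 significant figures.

Box A: F(A→B) = (15690 + 28950) − 6348 = 38292 km³/yr.
Box B: F(B→C) = (38292 + 6461) − 15260 = 29493 km³/yr.
Box C: F(C→D) = (29493 + 10770) − 20010 = 20253 km³/yr.
Box D: F(D→E) = (20253 + 10920) − 8494 = 22679 km³/yr.
Box E: F(E→F) = (22679 + 10460) − 10720 = 22419 km³/yr.
Box F throughput = its input = 22419 km³/yr; τ = 7595 / 22419 = 0.3388 yr.

0.339 yr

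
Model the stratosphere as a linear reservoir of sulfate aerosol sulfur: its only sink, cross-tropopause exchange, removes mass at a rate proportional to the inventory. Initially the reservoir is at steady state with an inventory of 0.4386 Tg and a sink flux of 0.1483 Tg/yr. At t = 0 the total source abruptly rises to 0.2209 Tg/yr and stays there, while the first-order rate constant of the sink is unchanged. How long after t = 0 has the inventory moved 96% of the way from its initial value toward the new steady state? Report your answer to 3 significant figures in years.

9.52 yr

τ = M₀/F₀ = 0.4386/0.1483 = 2.958 yr.
The remaining gap fraction is e^(−t/τ); 96% covered ⇒ e^(−t/τ) = 0.0400.
t = −τ ln(0.0400) = 2.958 × 3.219 = 9.520 yr.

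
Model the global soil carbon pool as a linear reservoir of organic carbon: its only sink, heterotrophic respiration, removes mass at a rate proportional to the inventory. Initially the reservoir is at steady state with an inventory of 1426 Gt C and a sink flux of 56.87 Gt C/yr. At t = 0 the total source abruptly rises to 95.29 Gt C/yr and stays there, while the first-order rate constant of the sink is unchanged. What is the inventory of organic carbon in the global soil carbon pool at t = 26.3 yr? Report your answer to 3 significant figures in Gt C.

2050 Gt C

The sink rate constant is k = F₀/M₀ = 56.87/1426 = 0.03988 yr⁻¹.
Solving dM/dt = F₁ − kM with M(0) = M₀ gives M(t) = F₁/k + (M₀ − F₁/k)·e^(−kt).
F₁/k = 95.29/0.03988 = 2389.4 Gt C; kt = 0.03988 × 26.3 = 1.049, e^(−kt) = 0.3503.
M(26.3) = 2389.4 + (1426 − 2389.4) × 0.3503 = 2389.4 − 337.5 = 2051.9 Gt C.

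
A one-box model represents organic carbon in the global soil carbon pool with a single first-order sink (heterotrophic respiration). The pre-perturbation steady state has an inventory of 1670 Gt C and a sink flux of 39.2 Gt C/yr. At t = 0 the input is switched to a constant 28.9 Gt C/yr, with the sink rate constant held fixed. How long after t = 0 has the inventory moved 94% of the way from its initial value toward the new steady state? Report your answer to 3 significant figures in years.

120 yr

τ = M₀/F₀ = 1670/39.2 = 42.60 yr.
The remaining gap fraction is e^(−t/τ); 94% covered ⇒ e^(−t/τ) = 0.0600.
t = −τ ln(0.0600) = 42.60 × 2.813 = 119.9 yr.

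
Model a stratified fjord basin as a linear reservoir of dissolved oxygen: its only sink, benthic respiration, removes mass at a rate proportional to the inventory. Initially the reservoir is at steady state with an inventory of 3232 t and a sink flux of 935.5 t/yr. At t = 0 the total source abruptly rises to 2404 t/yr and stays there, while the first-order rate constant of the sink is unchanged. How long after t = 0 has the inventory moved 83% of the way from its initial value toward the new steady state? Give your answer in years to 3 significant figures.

6.12 yr

τ = M₀/F₀ = 3232/935.5 = 3.455 yr.
The remaining gap fraction is e^(−t/τ); 83% covered ⇒ e^(−t/τ) = 0.170.
t = −τ ln(0.170) = 3.455 × 1.772 = 6.122 yr.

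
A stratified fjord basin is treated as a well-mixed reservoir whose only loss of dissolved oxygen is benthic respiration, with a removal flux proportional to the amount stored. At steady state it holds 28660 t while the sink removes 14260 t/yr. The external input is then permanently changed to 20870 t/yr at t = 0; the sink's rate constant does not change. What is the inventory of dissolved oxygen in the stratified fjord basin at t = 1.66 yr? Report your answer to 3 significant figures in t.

36100 t

Residence time τ = M₀/F₀ = 2.010 yr. The eventual steady state is M_∞ = M₀·(F₁/F₀) = 28660 × 20870/14260 = 41945 t.
The anomaly ΔM(t) = M(t) − M_∞ decays as ΔM₀·e^(−t/τ) with ΔM₀ = 28660 − 41945 = −13280 t.
At t = 1.66 yr, e^(−t/τ) = e^(−0.8259) = 0.4378, so ΔM = −5816 t and M = 41945 − 5816 = 36128 t.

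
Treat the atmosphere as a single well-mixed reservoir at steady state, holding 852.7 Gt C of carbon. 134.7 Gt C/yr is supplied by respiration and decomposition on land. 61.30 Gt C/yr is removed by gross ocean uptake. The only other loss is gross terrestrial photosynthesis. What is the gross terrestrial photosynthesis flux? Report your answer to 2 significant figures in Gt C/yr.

At steady state ΣF_in = ΣF_out.
ΣF_in = 134.70 Gt C/yr.
Gross terrestrial photosynthesis flux = ΣF_in − (61.30) = 134.70 − 61.30 = 73.40 Gt C/yr.

73 Gt C/yr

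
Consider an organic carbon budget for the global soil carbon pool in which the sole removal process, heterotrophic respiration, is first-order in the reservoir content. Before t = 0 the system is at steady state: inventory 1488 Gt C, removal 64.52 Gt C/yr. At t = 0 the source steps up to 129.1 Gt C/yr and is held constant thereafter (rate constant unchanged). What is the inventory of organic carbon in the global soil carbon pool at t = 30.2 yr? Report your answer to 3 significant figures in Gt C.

2580 Gt C

τ = M₀/F₀ = 1488/64.52 = 23.06 yr; rate constant k = 1/τ.
New steady state M_∞ = F₁/k = F₁·τ = 129.1 × 23.06 = 2977.4 Gt C.
M(t) = M_∞ + (M₀ − M_∞)·e^(−t/τ); t/τ = 30.2/23.06 = 1.309, so e^(−t/τ) = 0.2700.
M(t) = 2977.4 − 1489 × 0.2700 = 2575.3 Gt C.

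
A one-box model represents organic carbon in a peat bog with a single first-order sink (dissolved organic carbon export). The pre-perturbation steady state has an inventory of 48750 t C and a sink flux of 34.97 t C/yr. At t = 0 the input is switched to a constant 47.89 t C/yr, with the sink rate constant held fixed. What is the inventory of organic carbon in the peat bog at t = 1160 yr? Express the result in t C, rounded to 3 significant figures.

58900 t C

The sink rate constant is k = F₀/M₀ = 34.97/48750 = 0.0007173 yr⁻¹.
Solving dM/dt = F₁ − kM with M(0) = M₀ gives M(t) = F₁/k + (M₀ − F₁/k)·e^(−kt).
F₁/k = 47.89/0.0007173 = 66761 t C; kt = 0.0007173 × 1160 = 0.8321, e^(−kt) = 0.4351.
M(1160) = 66761 + (48750 − 66761) × 0.4351 = 66761 − 7837 = 58924 t C.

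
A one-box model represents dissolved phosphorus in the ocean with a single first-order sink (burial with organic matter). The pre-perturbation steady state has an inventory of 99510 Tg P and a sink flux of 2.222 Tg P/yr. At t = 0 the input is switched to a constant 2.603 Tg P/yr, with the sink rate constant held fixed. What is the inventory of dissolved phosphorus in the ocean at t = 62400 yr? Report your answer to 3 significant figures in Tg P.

112000 Tg P

τ = M₀/F₀ = 99510/2.222 = 44780 yr; rate constant k = 1/τ.
New steady state M_∞ = F₁/k = F₁·τ = 2.603 × 44780 = 116570 Tg P.
M(t) = M_∞ + (M₀ − M_∞)·e^(−t/τ); t/τ = 62400/44780 = 1.393, so e^(−t/τ) = 0.2482.
M(t) = 116570 − 17060 × 0.2482 = 112340 Tg P.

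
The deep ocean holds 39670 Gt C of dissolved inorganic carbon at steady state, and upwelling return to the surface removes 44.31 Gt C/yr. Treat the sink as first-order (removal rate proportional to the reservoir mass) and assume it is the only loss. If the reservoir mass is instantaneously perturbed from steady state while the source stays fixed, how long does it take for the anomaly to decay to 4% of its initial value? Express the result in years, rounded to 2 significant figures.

2900 yr

For a linear reservoir the anomaly decays as exp(−t/τ) with τ = M/F = 39670/44.31 = 895.3 yr.
exp(−t/τ) = 0.04 ⇒ t = −τ ln(0.04) = 895.3 × 3.219 = 2882 yr.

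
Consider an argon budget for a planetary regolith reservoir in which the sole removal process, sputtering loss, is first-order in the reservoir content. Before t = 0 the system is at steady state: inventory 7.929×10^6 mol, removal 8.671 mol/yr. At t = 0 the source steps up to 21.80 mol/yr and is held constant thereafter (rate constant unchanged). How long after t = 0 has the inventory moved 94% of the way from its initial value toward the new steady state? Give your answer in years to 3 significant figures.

τ = M₀/F₀ = 7.929×10^6/8.671 = 914400 yr.
The remaining gap fraction is e^(−t/τ); 94% covered ⇒ e^(−t/τ) = 0.0600.
t = −τ ln(0.0600) = 914400 × 2.813 = 2.573×10^6 yr.

2.57×10^6 yr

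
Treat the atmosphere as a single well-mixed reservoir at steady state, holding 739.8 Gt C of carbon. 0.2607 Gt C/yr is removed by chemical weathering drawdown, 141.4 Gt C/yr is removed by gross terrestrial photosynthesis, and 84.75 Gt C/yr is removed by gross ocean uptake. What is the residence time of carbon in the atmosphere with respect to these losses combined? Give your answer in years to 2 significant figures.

3.3 yr

Total removal = 0.2607 + 141.4 + 84.75 = 226.41 Gt C/yr.
τ = M / ΣF_out = 739.8 / 226.41 = 3.268 yr.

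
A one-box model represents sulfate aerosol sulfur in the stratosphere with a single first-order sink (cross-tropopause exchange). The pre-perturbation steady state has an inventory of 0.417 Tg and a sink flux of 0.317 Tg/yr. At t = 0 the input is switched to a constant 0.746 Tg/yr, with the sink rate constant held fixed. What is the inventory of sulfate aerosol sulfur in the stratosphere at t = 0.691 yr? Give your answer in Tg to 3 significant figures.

0.648 Tg

Residence time τ = M₀/F₀ = 1.315 yr. The eventual steady state is M_∞ = M₀·(F₁/F₀) = 0.417 × 0.746/0.317 = 0.98133 Tg.
The anomaly ΔM(t) = M(t) − M_∞ decays as ΔM₀·e^(−t/τ) with ΔM₀ = 0.417 − 0.98133 = −0.5643 Tg.
At t = 0.691 yr, e^(−t/τ) = e^(−0.5253) = 0.5914, so ΔM = −0.3337 Tg and M = 0.98133 − 0.3337 = 0.64760 Tg.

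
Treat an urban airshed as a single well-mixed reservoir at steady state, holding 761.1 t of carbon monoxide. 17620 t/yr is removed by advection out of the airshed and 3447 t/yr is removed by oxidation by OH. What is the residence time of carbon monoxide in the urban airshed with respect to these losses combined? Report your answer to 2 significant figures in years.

Total removal = 17620 + 3447 = 21067 t/yr.
τ = M / ΣF_out = 761.1 / 21067 = 0.03613 yr.

0.036 yr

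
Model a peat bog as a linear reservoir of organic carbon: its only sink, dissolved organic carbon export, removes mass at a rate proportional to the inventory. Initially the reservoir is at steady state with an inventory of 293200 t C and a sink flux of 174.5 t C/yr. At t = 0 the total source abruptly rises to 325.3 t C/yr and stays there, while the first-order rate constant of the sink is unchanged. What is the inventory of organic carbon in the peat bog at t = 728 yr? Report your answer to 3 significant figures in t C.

382000 t C

Residence time τ = M₀/F₀ = 1680 yr. The eventual steady state is M_∞ = M₀·(F₁/F₀) = 293200 × 325.3/174.5 = 546580 t C.
The anomaly ΔM(t) = M(t) − M_∞ decays as ΔM₀·e^(−t/τ) with ΔM₀ = 293200 − 546580 = −253400 t C.
At t = 728 yr, e^(−t/τ) = e^(−0.4333) = 0.6484, so ΔM = −164300 t C and M = 546580 − 164300 = 382290 t C.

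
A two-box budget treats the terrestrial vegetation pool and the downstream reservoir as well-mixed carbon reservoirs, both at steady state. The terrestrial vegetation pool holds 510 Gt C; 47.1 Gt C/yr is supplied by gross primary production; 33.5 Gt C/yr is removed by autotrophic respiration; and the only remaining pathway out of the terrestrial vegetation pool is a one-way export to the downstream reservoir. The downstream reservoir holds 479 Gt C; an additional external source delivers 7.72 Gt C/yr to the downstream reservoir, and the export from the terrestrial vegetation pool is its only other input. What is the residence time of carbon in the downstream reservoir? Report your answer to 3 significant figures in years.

Balance the terrestrial vegetation pool: ΣF_in = 47.100 Gt C/yr.
Export to the downstream reservoir = ΣF_in − (33.5) = 13.600 Gt C/yr.
Total input to the downstream reservoir = 13.600 + 7.72 = 21.320 Gt C/yr; at steady state this equals its total output.
τ = M / F = 479 / 21.320 = 22.47 yr.

22.5 yr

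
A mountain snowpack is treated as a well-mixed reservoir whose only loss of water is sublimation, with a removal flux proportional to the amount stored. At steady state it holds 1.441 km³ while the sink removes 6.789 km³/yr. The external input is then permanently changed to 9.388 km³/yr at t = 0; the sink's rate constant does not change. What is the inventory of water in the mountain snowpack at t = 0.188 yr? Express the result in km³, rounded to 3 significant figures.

Residence time τ = M₀/F₀ = 0.2123 yr. The eventual steady state is M_∞ = M₀·(F₁/F₀) = 1.441 × 9.388/6.789 = 1.9927 km³.
The anomaly ΔM(t) = M(t) − M_∞ decays as ΔM₀·e^(−t/τ) with ΔM₀ = 1.441 − 1.9927 = −0.5517 km³.
At t = 0.188 yr, e^(−t/τ) = e^(−0.8857) = 0.4124, so ΔM = −0.2275 km³ and M = 1.9927 − 0.2275 = 1.7651 km³.

1.77 km³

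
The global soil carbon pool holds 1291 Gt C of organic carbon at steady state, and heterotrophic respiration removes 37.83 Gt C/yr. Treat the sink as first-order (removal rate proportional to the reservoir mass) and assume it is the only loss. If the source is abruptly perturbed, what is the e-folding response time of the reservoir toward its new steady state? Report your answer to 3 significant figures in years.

34.1 yr

For a linear reservoir the response time equals the residence time τ = M/F.
τ = 1291 / 37.83 = 34.13 yr.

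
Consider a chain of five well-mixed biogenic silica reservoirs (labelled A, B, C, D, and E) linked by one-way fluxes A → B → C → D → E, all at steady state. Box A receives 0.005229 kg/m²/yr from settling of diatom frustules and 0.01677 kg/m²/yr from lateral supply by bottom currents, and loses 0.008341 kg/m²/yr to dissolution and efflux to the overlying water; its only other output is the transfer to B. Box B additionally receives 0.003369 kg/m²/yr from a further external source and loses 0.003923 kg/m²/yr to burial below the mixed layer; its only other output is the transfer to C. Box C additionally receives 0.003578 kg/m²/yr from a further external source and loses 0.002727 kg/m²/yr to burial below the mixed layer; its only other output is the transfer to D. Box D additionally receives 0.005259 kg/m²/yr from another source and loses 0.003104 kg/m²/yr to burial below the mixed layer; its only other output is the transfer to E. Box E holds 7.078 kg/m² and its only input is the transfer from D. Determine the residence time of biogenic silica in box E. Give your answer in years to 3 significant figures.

439 yr

Box A: F(A→B) = (0.005229 + 0.01677) − 0.008341 = 0.013658 kg/m²/yr.
Box B: F(B→C) = (0.013658 + 0.003369) − 0.003923 = 0.013104 kg/m²/yr.
Box C: F(C→D) = (0.013104 + 0.003578) − 0.002727 = 0.013955 kg/m²/yr.
Box D: F(D→E) = (0.013955 + 0.005259) − 0.003104 = 0.016110 kg/m²/yr.
Box E throughput = its input = 0.016110 kg/m²/yr; τ = 7.078 / 0.016110 = 439.4 yr.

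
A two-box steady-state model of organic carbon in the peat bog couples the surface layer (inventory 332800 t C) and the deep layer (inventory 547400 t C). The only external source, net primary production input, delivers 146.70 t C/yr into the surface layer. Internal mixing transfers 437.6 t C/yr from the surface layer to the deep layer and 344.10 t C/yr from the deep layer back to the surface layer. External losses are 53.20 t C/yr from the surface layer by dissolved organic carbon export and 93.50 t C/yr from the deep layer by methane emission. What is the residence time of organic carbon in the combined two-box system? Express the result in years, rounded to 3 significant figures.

6000 yr

Treat the two boxes together as one reservoir: the mixing fluxes between them are internal recycling, so τ = ΣM / Σ(external losses).
M_total = 332800 + 547400 = 880200 t C.
ΣF_external_out = 53.20 + 93.50 = 146.70 t C/yr.
τ = M_total / ΣF_ext = 880200 / 146.70 = 6000 yr.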